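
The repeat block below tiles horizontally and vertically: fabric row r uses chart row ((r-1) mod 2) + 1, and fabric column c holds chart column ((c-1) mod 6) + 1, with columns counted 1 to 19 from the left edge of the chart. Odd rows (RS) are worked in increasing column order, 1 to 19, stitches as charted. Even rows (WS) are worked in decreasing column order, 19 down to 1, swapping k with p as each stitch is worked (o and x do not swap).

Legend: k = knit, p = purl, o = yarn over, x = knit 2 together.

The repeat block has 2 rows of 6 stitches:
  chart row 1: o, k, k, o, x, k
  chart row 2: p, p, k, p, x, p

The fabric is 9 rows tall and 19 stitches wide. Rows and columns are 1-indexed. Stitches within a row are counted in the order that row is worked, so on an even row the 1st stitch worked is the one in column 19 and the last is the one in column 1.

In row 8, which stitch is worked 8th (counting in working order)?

Stitch:
k

Derivation:
For row 8: chart row = ((8-1) mod 2) + 1 = 2; this is a WS (even) row.
Chart row 2 tiled across columns 1-19: p p k p x p p p k p x p p p k p x p p
WS row: flip the tiled sequence (start at column 19) and apply k<->p; o and x stay.
Row 8 as worked: k k x k p k k k x k p k k k x k p k k
Counting 8 along the worked row gives k.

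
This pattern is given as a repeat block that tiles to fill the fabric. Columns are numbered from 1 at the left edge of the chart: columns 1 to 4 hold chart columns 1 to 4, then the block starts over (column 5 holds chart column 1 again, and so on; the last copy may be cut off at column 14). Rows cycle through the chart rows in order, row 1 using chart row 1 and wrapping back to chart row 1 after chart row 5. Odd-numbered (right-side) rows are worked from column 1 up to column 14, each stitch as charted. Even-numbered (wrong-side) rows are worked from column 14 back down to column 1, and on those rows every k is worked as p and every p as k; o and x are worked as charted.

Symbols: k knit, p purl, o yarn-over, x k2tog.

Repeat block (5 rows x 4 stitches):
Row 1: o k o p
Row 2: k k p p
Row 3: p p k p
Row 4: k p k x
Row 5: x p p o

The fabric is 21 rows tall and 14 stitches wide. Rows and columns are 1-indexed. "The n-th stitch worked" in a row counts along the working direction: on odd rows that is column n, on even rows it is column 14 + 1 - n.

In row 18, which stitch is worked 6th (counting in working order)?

Stitch:
k

Derivation:
Row 18 uses chart row ((18-1) mod 5)+1 = 3. Row 18 is even, so WS.
Chart row 3 tiled across columns 1-14: p p k p p p k p p p k p p p
WS: work from column 14 back to column 1 (reverse the tiled row), swapping k<->p (o and x unchanged).
Row 18 as worked: k k k p k k k p k k k p k k
The 6th stitch worked is k.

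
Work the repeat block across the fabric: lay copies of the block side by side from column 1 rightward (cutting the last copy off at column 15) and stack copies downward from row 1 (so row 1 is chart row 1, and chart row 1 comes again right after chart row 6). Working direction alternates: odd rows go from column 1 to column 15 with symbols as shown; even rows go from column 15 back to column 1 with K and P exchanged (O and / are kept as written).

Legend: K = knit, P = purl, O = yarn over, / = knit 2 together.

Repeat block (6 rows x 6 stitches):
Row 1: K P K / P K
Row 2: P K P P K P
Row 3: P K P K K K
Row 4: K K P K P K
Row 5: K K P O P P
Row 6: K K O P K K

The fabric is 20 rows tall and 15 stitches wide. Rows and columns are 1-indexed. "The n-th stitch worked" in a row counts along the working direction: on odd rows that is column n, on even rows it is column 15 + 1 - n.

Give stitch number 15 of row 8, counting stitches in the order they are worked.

Stitch:
K

Derivation:
Row 8 uses chart row ((8-1) mod 6)+1 = 2. Row 8 is even, so WS.
Chart row 2 tiled across columns 1-15: P K P P K P P K P P K P P K P
WS row: flip the tiled sequence (start at column 15) and apply K<->P; O and / stay.
Row 8 as worked: K P K K P K K P K K P K K P K
Stitch 15 in working order -> K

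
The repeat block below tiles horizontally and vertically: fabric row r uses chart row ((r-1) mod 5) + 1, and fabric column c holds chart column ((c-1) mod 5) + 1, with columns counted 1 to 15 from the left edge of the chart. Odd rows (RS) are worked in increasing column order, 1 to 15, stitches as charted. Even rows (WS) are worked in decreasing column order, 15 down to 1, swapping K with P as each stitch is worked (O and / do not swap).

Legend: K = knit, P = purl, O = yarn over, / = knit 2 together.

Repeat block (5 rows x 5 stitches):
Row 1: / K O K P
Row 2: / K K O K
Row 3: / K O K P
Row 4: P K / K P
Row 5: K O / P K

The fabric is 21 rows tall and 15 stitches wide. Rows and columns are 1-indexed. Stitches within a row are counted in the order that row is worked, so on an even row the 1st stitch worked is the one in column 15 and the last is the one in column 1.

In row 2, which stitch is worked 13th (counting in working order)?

== STITCH ==
P

Derivation:
For row 2: chart row = ((2-1) mod 5) + 1 = 2; this is a WS (even) row.
Chart row 2 tiled across columns 1-15: / K K O K / K K O K / K K O K
Wrong side: read the tiled row from column 15 down to 1 and exchange K with P (leave O, /).
Row 2 as worked: P O P P / P O P P / P O P P /
The 13th stitch worked is P.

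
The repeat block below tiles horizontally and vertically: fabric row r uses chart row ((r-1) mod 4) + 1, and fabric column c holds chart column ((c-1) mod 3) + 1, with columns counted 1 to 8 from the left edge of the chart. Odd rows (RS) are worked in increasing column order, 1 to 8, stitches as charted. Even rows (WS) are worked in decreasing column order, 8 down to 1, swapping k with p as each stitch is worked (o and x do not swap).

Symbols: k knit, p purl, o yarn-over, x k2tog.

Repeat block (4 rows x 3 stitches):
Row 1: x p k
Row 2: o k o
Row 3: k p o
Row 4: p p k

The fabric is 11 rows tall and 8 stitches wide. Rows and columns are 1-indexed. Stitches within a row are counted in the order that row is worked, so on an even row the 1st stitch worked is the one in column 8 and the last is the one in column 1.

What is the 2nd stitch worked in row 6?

Result:
o

Derivation:
For row 6: chart row = ((6-1) mod 4) + 1 = 2; this is a WS (even) row.
Chart row 2 tiled across columns 1-8: o k o o k o o k
WS row: flip the tiled sequence (start at column 8) and apply k<->p; o and x stay.
Row 6 as worked: p o o p o o p o
The 2nd stitch worked is o.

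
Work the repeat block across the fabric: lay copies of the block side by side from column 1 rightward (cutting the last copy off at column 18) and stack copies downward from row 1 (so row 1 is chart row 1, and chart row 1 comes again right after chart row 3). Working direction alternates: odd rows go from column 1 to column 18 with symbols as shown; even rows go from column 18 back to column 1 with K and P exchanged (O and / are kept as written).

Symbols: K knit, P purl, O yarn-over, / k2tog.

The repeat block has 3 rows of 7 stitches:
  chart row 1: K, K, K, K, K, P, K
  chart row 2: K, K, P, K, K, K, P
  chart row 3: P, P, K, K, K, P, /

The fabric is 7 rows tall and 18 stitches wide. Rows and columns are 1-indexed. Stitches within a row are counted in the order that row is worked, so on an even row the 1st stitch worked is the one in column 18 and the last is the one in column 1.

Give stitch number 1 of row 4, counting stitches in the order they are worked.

For row 4: chart row = ((4-1) mod 3) + 1 = 1; this is a WS (even) row.
Chart row 1 tiled across columns 1-18: K K K K K P K K K K K K P K K K K K
WS row: flip the tiled sequence (start at column 18) and apply K<->P; O and / stay.
Row 4 as worked: P P P P P K P P P P P P K P P P P P
Counting 1 along the worked row gives P.

== STITCH ==
P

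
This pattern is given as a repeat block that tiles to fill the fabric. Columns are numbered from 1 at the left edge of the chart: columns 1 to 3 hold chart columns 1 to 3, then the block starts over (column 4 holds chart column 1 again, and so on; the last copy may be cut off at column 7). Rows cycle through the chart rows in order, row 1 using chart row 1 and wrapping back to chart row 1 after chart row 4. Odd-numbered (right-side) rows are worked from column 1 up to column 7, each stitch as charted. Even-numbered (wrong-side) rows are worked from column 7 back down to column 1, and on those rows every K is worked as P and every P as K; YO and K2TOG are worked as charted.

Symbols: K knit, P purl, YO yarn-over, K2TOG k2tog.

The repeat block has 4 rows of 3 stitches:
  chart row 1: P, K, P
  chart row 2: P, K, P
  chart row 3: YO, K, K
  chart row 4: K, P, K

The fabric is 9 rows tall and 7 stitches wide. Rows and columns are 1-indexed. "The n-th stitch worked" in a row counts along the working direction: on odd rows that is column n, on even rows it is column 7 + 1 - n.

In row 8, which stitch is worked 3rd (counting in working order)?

== STITCH ==
K

Derivation:
Row 8 uses chart row ((8-1) mod 4)+1 = 4. Row 8 is even, so WS.
Chart row 4 tiled across columns 1-7: K P K K P K K
WS: work from column 7 back to column 1 (reverse the tiled row), swapping K<->P (YO and K2TOG unchanged).
Row 8 as worked: P P K P P K P
Stitch 3 in working order -> K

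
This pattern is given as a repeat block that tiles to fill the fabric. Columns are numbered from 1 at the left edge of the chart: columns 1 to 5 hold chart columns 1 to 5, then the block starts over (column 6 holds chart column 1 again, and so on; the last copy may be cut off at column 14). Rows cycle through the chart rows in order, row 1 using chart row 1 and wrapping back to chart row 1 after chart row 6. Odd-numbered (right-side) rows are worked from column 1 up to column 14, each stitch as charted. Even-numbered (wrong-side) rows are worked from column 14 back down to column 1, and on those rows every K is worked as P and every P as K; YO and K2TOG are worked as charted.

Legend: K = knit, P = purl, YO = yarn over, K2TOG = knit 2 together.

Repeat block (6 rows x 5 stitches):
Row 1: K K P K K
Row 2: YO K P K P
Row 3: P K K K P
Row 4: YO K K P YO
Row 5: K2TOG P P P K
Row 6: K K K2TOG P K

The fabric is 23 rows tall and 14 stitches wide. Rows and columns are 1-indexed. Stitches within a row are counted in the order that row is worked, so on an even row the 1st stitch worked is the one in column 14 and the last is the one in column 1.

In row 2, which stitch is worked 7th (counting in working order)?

For row 2: chart row = ((2-1) mod 6) + 1 = 2; this is a WS (even) row.
Chart row 2 tiled across columns 1-14: YO K P K P YO K P K P YO K P K
WS row: flip the tiled sequence (start at column 14) and apply K<->P; YO and K2TOG stay.
Row 2 as worked: P K P YO K P K P YO K P K P YO
The 7th stitch worked is K.

Stitch:
K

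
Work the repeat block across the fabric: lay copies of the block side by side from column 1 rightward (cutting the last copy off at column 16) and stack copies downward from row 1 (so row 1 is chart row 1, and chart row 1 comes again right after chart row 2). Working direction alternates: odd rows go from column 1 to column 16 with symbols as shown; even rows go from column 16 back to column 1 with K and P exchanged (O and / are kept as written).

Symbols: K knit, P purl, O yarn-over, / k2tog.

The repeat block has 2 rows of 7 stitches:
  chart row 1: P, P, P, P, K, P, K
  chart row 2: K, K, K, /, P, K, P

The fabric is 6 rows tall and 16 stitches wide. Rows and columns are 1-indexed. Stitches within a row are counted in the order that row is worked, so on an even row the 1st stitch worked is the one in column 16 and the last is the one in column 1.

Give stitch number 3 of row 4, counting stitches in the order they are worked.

Stitch:
K

Derivation:
Row 4: (4-1) mod 2 = 1, so use chart row 2. Even row -> WS.
Chart row 2 tiled across columns 1-16: K K K / P K P K K K / P K P K K
WS: work from column 16 back to column 1 (reverse the tiled row), swapping K<->P (O and / unchanged).
Row 4 as worked: P P K P K / P P P K P K / P P P
Counting 3 along the worked row gives K.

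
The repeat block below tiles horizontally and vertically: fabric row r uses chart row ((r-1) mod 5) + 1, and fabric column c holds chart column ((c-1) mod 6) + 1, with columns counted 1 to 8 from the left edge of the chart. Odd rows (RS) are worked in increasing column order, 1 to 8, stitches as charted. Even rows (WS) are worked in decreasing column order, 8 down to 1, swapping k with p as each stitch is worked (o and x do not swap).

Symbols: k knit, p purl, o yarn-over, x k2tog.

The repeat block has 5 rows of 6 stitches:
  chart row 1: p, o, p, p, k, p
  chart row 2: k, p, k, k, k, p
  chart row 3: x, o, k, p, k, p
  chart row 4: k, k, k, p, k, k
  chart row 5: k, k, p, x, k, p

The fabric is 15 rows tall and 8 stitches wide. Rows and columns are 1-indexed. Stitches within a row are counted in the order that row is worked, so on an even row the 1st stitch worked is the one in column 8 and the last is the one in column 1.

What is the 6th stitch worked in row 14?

Row 14: (14-1) mod 5 = 3, so use chart row 4. Even row -> WS.
Chart row 4 tiled across columns 1-8: k k k p k k k k
Wrong side: read the tiled row from column 8 down to 1 and exchange k with p (leave o, x).
Row 14 as worked: p p p p k p p p
The 6th stitch worked is p.

== STITCH ==
p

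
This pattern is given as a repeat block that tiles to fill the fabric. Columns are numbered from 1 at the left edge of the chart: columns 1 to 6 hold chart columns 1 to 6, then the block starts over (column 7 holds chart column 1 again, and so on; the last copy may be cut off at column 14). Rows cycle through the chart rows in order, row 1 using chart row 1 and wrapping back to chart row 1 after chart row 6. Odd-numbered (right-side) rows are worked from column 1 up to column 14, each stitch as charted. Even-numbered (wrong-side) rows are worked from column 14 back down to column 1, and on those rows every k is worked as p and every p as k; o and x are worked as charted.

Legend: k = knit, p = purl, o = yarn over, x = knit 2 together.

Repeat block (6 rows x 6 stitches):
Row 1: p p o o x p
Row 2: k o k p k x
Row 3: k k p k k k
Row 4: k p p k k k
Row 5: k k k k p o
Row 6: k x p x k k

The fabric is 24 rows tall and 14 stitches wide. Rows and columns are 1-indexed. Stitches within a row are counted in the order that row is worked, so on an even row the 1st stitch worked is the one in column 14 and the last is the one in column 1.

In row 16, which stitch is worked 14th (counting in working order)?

For row 16: chart row = ((16-1) mod 6) + 1 = 4; this is a WS (even) row.
Chart row 4 tiled across columns 1-14: k p p k k k k p p k k k k p
WS: work from column 14 back to column 1 (reverse the tiled row), swapping k<->p (o and x unchanged).
Row 16 as worked: k p p p p k k p p p p k k p
Counting 14 along the worked row gives p.

Result:
p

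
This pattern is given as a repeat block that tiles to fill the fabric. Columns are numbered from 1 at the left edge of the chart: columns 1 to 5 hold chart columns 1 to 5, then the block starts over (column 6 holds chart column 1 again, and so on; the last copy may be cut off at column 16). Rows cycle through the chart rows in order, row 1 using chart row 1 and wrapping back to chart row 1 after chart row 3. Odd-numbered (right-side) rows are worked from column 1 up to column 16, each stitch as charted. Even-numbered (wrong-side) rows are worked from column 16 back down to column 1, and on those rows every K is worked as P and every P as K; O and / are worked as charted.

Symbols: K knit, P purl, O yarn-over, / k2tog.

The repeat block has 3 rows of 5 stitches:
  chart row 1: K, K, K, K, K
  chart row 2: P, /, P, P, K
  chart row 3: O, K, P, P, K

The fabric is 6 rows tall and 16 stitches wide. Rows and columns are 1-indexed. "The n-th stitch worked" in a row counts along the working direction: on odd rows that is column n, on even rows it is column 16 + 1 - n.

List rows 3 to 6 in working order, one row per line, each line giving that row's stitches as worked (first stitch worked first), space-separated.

Rows as worked:
O K P P K O K P P K O K P P K O
P P P P P P P P P P P P P P P P
P / P P K P / P P K P / P P K P
O P K K P O P K K P O P K K P O

Derivation:
Row 3: chart row 3, RS - tile across columns 1-16 and work as-is.
Row 4: chart row 1, WS - tiled (columns 1-16): K K K K K K K K K K K K K K K K; work from column 16 back to 1 with K<->P swapped.
Row 5: chart row 2, RS - tile across columns 1-16 and work as-is.
Row 6: chart row 3, WS - tiled (columns 1-16): O K P P K O K P P K O K P P K O; work from column 16 back to 1 with K<->P swapped.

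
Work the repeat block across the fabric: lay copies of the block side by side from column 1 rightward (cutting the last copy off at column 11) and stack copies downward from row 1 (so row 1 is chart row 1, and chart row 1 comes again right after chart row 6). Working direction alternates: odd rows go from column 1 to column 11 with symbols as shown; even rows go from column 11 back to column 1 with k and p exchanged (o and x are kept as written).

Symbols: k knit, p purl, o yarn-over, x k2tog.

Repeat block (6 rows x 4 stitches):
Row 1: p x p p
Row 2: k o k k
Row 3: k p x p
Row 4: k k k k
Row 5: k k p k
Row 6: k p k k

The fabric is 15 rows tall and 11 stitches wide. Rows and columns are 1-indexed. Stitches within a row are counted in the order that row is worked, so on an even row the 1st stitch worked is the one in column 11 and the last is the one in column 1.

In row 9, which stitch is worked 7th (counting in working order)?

Row 9: (9-1) mod 6 = 2, so use chart row 3. Odd row -> RS.
Chart row 3 tiled across columns 1-11: k p x p k p x p k p x
RS row: no reversal, no swap; stitch n worked = column n.
Stitch 7 in working order -> x

== STITCH ==
x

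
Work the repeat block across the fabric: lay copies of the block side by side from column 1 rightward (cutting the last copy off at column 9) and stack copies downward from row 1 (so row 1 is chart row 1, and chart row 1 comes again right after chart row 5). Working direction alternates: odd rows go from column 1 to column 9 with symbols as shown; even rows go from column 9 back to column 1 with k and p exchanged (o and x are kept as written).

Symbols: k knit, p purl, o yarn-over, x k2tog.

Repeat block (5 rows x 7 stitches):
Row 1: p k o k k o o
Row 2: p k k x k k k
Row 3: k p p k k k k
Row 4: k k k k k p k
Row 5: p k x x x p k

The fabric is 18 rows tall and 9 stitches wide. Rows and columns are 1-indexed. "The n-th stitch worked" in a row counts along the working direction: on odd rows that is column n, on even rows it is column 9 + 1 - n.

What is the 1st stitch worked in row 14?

== STITCH ==
p

Derivation:
For row 14: chart row = ((14-1) mod 5) + 1 = 4; this is a WS (even) row.
Chart row 4 tiled across columns 1-9: k k k k k p k k k
WS: work from column 9 back to column 1 (reverse the tiled row), swapping k<->p (o and x unchanged).
Row 14 as worked: p p p k p p p p p
The 1st stitch worked is p.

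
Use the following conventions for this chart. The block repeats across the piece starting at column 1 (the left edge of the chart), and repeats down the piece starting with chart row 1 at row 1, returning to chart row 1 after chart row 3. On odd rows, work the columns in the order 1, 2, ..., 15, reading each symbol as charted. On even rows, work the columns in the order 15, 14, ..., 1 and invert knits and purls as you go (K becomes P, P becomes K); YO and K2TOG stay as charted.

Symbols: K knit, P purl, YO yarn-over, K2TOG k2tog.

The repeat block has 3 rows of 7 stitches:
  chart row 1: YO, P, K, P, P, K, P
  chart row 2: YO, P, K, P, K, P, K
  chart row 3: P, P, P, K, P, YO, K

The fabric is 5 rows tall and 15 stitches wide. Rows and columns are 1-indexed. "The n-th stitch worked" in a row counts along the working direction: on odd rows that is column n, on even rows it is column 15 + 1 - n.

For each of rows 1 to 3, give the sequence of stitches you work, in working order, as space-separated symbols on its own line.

== ROWS AS WORKED ==
YO P K P P K P YO P K P P K P YO
YO P K P K P K YO P K P K P K YO
P P P K P YO K P P P K P YO K P

Derivation:
Row 1: chart row 1, RS - tile across columns 1-15 and work as-is.
Row 2: chart row 2, WS - tiled (columns 1-15): YO P K P K P K YO P K P K P K YO; work from column 15 back to 1 with K<->P swapped.
Row 3: chart row 3, RS - tile across columns 1-15 and work as-is.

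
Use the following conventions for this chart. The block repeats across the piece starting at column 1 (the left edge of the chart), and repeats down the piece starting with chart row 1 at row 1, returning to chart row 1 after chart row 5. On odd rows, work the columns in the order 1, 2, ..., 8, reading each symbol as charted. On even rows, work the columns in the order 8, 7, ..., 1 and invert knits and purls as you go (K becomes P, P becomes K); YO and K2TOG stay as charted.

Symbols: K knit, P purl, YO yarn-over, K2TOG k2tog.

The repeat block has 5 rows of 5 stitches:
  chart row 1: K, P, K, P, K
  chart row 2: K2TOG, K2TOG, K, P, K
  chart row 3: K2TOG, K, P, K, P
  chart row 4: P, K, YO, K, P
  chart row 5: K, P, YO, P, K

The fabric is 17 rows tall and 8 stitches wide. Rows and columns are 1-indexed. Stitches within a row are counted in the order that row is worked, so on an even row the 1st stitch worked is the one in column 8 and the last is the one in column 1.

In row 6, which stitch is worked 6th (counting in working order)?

Result:
P

Derivation:
Row 6 uses chart row ((6-1) mod 5)+1 = 1. Row 6 is even, so WS.
Chart row 1 tiled across columns 1-8: K P K P K K P K
WS: work from column 8 back to column 1 (reverse the tiled row), swapping K<->P (YO and K2TOG unchanged).
Row 6 as worked: P K P P K P K P
Counting 6 along the worked row gives P.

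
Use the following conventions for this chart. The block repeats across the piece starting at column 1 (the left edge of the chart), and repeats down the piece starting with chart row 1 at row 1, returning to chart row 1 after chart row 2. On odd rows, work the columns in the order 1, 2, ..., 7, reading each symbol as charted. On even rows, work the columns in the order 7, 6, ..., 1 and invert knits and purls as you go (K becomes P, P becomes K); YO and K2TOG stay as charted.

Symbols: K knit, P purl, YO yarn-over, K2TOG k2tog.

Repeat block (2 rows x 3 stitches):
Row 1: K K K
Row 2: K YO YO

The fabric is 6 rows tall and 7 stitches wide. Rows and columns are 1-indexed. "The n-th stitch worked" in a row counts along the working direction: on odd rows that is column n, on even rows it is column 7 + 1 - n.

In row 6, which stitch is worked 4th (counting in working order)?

== STITCH ==
P

Derivation:
For row 6: chart row = ((6-1) mod 2) + 1 = 2; this is a WS (even) row.
Chart row 2 tiled across columns 1-7: K YO YO K YO YO K
Wrong side: read the tiled row from column 7 down to 1 and exchange K with P (leave YO, K2TOG).
Row 6 as worked: P YO YO P YO YO P
Stitch 4 in working order -> P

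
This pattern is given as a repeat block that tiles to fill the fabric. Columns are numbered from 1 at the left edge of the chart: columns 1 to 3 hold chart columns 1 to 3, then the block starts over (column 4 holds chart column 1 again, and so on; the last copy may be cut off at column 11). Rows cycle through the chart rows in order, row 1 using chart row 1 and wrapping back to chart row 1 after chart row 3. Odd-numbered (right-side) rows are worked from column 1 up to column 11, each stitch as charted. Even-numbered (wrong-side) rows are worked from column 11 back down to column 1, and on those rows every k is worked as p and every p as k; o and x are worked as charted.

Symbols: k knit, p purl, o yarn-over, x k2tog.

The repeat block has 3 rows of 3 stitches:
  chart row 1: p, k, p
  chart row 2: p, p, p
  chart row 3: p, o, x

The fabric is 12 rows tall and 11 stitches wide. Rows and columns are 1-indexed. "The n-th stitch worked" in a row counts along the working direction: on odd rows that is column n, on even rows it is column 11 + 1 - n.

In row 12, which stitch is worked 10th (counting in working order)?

Stitch:
o

Derivation:
Row 12 uses chart row ((12-1) mod 3)+1 = 3. Row 12 is even, so WS.
Chart row 3 tiled across columns 1-11: p o x p o x p o x p o
WS: work from column 11 back to column 1 (reverse the tiled row), swapping k<->p (o and x unchanged).
Row 12 as worked: o k x o k x o k x o k
Counting 10 along the worked row gives o.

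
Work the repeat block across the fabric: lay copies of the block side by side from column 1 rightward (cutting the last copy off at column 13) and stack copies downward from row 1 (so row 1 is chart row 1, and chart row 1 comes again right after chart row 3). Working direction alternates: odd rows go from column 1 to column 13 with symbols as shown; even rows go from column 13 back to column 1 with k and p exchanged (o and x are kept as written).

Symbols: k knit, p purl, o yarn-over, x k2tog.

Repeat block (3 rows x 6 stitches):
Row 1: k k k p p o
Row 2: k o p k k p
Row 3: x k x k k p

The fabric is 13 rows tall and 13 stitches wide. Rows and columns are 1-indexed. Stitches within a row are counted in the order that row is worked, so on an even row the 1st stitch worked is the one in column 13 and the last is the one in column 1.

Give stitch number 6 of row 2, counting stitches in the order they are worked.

== STITCH ==
o

Derivation:
Row 2 uses chart row ((2-1) mod 3)+1 = 2. Row 2 is even, so WS.
Chart row 2 tiled across columns 1-13: k o p k k p k o p k k p k
WS: work from column 13 back to column 1 (reverse the tiled row), swapping k<->p (o and x unchanged).
Row 2 as worked: p k p p k o p k p p k o p
Stitch 6 in working order -> o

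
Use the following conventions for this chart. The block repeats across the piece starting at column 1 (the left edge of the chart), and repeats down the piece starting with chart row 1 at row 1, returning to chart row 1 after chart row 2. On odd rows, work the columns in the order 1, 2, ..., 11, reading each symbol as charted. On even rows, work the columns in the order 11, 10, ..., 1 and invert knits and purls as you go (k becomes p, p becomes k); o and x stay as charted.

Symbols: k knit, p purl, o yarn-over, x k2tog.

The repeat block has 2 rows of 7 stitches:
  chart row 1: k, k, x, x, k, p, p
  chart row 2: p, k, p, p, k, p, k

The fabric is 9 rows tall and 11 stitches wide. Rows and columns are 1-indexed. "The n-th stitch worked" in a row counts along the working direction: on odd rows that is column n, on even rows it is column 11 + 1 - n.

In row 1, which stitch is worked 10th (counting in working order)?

Row 1 uses chart row ((1-1) mod 2)+1 = 1. Row 1 is odd, so RS.
Chart row 1 tiled across columns 1-11: k k x x k p p k k x x
Right side: take the tiled row as-is (worked left to right from column 1).
The 10th stitch worked is x.

== STITCH ==
x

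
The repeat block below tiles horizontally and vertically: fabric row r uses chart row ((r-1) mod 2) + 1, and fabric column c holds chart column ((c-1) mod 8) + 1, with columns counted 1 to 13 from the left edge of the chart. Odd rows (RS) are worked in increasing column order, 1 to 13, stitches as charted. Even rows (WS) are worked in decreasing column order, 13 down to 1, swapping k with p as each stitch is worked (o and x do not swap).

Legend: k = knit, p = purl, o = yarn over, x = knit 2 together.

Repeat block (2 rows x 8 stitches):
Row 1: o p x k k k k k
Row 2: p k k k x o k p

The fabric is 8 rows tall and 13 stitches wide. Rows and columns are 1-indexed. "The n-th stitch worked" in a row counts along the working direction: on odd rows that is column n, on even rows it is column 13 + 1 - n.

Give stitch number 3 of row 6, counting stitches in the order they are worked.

Result:
p

Derivation:
For row 6: chart row = ((6-1) mod 2) + 1 = 2; this is a WS (even) row.
Chart row 2 tiled across columns 1-13: p k k k x o k p p k k k x
WS row: flip the tiled sequence (start at column 13) and apply k<->p; o and x stay.
Row 6 as worked: x p p p k k p o x p p p k
Stitch 3 in working order -> p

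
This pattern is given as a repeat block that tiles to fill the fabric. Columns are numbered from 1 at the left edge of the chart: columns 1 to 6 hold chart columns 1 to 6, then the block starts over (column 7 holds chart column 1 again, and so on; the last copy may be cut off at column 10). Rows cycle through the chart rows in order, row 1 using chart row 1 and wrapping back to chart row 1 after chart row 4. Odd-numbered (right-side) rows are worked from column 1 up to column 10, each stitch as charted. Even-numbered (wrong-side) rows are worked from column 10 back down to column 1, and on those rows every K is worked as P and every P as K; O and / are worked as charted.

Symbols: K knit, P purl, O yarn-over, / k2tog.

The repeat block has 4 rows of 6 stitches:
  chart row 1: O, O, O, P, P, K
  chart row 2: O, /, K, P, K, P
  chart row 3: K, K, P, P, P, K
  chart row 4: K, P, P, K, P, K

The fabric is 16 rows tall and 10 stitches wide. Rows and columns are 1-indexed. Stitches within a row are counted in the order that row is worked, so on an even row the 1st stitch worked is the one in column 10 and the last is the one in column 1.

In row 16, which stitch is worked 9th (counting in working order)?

Stitch:
K

Derivation:
For row 16: chart row = ((16-1) mod 4) + 1 = 4; this is a WS (even) row.
Chart row 4 tiled across columns 1-10: K P P K P K K P P K
WS: work from column 10 back to column 1 (reverse the tiled row), swapping K<->P (O and / unchanged).
Row 16 as worked: P K K P P K P K K P
Stitch 9 in working order -> K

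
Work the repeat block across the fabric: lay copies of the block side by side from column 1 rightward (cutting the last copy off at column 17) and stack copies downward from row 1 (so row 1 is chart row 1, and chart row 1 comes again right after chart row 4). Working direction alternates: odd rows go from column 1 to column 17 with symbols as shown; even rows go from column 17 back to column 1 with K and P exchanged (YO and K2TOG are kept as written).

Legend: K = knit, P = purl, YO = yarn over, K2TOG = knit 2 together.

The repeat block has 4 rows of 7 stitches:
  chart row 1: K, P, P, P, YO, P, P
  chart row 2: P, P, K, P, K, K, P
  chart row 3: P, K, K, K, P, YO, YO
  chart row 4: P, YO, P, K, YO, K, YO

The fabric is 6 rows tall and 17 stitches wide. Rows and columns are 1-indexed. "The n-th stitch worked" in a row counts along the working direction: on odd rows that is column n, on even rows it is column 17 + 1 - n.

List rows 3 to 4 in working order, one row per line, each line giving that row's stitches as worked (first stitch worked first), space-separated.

Result:
P K K K P YO YO P K K K P YO YO P K K
K YO K YO P YO P K YO K YO P YO P K YO K

Derivation:
Row 3: chart row 3, RS - tile across columns 1-17 and work as-is.
Row 4: chart row 4, WS - tiled (columns 1-17): P YO P K YO K YO P YO P K YO K YO P YO P; work from column 17 back to 1 with K<->P swapped.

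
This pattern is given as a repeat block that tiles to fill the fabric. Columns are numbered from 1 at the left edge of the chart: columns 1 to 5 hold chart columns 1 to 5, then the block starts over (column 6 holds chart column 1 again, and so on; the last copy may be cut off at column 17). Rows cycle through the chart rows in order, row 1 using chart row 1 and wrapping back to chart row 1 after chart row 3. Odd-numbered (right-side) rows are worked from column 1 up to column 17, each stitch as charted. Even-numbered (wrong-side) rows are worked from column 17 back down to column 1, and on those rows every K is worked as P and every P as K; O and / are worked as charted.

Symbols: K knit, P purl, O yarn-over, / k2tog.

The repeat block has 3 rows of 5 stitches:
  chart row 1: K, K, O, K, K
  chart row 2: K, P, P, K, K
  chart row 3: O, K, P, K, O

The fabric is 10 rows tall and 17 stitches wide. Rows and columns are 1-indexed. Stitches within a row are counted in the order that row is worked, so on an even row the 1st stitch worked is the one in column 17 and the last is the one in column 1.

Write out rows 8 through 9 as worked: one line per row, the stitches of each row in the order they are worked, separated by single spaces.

== ROWS AS WORKED ==
K P P P K K P P P K K P P P K K P
O K P K O O K P K O O K P K O O K

Derivation:
Row 8: chart row 2, WS - tiled (columns 1-17): K P P K K K P P K K K P P K K K P; work from column 17 back to 1 with K<->P swapped.
Row 9: chart row 3, RS - tile across columns 1-17 and work as-is.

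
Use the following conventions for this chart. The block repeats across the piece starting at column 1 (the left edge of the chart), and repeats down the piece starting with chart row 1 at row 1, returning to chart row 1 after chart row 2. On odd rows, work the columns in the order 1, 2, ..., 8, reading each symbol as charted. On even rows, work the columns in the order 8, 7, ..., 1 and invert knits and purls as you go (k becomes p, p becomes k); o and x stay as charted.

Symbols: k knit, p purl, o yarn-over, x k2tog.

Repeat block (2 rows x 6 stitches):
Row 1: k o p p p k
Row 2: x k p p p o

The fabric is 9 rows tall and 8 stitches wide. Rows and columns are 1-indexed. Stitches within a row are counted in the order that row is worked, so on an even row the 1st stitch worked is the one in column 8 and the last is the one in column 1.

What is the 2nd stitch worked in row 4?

Result:
x

Derivation:
Row 4: (4-1) mod 2 = 1, so use chart row 2. Even row -> WS.
Chart row 2 tiled across columns 1-8: x k p p p o x k
WS: work from column 8 back to column 1 (reverse the tiled row), swapping k<->p (o and x unchanged).
Row 4 as worked: p x o k k k p x
The 2nd stitch worked is x.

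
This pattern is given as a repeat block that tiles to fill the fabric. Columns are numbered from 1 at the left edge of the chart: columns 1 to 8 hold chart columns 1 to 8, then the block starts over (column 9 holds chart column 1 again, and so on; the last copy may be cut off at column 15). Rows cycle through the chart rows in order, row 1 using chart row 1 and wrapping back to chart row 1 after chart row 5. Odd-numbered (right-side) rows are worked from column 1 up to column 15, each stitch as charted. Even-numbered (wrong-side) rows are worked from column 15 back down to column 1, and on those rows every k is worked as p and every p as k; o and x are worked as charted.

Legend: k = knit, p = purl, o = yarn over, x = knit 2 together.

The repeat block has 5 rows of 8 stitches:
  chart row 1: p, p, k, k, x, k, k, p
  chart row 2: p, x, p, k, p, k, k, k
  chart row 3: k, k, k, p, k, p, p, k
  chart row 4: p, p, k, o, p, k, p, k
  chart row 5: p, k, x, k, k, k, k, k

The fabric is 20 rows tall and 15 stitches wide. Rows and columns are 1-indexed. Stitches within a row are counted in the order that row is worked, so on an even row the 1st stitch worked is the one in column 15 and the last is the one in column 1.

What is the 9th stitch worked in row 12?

Stitch:
p

Derivation:
Row 12: (12-1) mod 5 = 1, so use chart row 2. Even row -> WS.
Chart row 2 tiled across columns 1-15: p x p k p k k k p x p k p k k
WS row: flip the tiled sequence (start at column 15) and apply k<->p; o and x stay.
Row 12 as worked: p p k p k x k p p p k p k x k
Counting 9 along the worked row gives p.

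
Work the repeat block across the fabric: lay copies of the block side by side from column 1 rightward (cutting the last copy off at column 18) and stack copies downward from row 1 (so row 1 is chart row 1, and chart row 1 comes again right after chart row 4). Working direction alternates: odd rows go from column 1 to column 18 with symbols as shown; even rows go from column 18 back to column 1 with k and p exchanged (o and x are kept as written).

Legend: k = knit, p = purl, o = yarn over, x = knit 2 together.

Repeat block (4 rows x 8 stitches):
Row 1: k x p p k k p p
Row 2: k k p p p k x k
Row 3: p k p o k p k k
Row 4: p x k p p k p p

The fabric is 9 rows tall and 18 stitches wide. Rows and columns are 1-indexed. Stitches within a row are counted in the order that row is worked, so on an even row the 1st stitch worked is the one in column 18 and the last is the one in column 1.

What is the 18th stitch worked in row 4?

Stitch:
k

Derivation:
Row 4: (4-1) mod 4 = 3, so use chart row 4. Even row -> WS.
Chart row 4 tiled across columns 1-18: p x k p p k p p p x k p p k p p p x
WS: work from column 18 back to column 1 (reverse the tiled row), swapping k<->p (o and x unchanged).
Row 4 as worked: x k k k p k k p x k k k p k k p x k
Counting 18 along the worked row gives k.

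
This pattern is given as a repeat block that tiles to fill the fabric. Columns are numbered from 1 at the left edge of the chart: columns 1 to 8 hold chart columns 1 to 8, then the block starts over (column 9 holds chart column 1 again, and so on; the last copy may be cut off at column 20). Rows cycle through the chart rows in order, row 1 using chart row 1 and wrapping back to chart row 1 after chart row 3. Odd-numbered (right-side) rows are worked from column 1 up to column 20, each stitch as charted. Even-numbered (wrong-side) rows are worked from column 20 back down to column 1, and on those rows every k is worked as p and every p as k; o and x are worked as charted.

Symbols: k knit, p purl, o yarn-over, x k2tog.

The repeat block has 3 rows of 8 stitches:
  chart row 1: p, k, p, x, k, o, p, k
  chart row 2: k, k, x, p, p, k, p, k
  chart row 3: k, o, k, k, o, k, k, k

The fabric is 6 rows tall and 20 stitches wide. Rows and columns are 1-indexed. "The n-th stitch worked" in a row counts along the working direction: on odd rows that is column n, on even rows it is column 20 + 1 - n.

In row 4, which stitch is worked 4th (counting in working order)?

Stitch:
k

Derivation:
For row 4: chart row = ((4-1) mod 3) + 1 = 1; this is a WS (even) row.
Chart row 1 tiled across columns 1-20: p k p x k o p k p k p x k o p k p k p x
Wrong side: read the tiled row from column 20 down to 1 and exchange k with p (leave o, x).
Row 4 as worked: x k p k p k o p x k p k p k o p x k p k
The 4th stitch worked is k.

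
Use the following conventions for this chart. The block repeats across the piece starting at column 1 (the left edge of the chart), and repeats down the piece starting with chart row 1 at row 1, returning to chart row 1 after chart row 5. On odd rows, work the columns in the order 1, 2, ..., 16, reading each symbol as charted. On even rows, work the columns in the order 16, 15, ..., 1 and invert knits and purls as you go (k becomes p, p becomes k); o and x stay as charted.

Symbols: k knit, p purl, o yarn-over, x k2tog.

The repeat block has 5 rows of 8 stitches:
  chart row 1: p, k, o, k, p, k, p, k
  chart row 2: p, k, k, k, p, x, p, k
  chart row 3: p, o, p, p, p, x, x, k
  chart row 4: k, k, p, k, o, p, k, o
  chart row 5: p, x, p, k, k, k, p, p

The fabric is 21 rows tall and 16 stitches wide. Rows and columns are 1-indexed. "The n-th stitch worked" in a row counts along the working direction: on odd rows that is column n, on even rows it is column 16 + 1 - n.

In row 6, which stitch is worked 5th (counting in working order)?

For row 6: chart row = ((6-1) mod 5) + 1 = 1; this is a WS (even) row.
Chart row 1 tiled across columns 1-16: p k o k p k p k p k o k p k p k
Wrong side: read the tiled row from column 16 down to 1 and exchange k with p (leave o, x).
Row 6 as worked: p k p k p o p k p k p k p o p k
Counting 5 along the worked row gives p.

== STITCH ==
p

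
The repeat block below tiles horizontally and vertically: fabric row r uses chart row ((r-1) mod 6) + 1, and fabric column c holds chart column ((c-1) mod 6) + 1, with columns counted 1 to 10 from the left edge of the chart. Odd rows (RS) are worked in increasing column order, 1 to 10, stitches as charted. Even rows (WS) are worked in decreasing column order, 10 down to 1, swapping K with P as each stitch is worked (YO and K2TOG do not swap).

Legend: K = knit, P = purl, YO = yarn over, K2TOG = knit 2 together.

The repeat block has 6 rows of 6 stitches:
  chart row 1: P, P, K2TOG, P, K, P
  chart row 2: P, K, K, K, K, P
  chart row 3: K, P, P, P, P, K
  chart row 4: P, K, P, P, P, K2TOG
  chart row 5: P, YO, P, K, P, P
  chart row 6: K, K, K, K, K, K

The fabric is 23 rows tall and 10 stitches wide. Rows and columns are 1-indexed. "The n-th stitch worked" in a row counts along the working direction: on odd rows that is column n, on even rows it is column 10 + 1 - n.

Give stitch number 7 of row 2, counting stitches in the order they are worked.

Row 2 uses chart row ((2-1) mod 6)+1 = 2. Row 2 is even, so WS.
Chart row 2 tiled across columns 1-10: P K K K K P P K K K
WS row: flip the tiled sequence (start at column 10) and apply K<->P; YO and K2TOG stay.
Row 2 as worked: P P P K K P P P P K
The 7th stitch worked is P.

Result:
P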